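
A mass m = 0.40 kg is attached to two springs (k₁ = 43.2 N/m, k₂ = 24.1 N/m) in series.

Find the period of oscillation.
k_eq = k₁k₂/(k₁+k₂) = 15.47 N/m
T = 2π√(m/k_eq) = 2π√(0.4/15.47) = 1.01 s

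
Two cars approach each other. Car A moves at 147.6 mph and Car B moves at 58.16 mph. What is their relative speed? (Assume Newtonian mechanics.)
v_rel = v_A + v_B = 147.6 + 58.16 = 205.8 mph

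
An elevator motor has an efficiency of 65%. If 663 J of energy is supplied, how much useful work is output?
W_out = η × W_in = 0.65 × 663 = 430.95 J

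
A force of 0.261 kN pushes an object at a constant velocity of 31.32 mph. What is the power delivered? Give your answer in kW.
P = Fv = 261 N × 14 m/s = 3654 W = 3.654 kW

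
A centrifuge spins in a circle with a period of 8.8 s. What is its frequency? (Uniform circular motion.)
f = 1/T = 1/8.8 = 0.1136 Hz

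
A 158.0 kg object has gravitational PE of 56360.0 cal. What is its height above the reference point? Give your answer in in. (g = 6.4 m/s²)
PE = mgh → h = PE/(mg) = 2.358e+05 J / (158 kg × 6.4 m/s²) = 233.2 m = 9181.0 in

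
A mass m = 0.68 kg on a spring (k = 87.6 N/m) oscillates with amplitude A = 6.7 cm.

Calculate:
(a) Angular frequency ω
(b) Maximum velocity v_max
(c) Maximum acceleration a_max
ω = √(k/m) = √(87.6/0.68) = 11.35 rad/s
v_max = ωA = 11.35×0.067 = 0.7605 m/s
a_max = ω²A = 11.35²×0.067 = 8.631 m/s²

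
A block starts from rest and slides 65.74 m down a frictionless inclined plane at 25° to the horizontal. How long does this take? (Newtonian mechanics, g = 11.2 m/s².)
a = g sin(θ) = 11.2 × sin(25°) = 4.73 m/s²
t = √(2d/a) = √(2 × 65.74 / 4.73) = 5.27 s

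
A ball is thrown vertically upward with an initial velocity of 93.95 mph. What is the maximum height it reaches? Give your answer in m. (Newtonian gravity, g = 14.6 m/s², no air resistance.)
h_max = v₀²/(2g) (with unit conversion) = 60.41 m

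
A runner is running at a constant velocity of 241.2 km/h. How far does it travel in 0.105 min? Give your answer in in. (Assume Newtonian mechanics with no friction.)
d = vt (with unit conversion) = 16620.0 in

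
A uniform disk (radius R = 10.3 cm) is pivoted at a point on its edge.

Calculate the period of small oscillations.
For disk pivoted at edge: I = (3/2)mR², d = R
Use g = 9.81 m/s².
I/m = (3/2)R² = 0.01591 m²; d = R = 0.103 m
T = 2π√((3/2)R²/(gR)) = 2π√(3R/(2g)) = 0.7885 s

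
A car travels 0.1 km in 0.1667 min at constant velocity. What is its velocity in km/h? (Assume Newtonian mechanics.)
v = d/t (with unit conversion) = 35.99 km/h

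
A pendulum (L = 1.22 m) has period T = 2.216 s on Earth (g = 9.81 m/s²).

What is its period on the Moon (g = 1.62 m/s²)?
T = 2π√(L/g), so T_moon/T_earth = √(g_earth/g_moon)
T_moon = 2π√(1.22/1.62) = 5.453 s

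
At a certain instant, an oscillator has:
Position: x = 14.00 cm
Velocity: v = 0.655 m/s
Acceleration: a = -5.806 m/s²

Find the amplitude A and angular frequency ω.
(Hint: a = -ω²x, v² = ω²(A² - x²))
a = −ω²x → ω = √(|a|/x) = √(5.806/0.14) = 6.44 rad/s
v² = ω²(A² − x²) → A = √(x² + v²/ω²) = √(0.14² + 0.655²/6.44²) = 0.173 m = 17.3 cm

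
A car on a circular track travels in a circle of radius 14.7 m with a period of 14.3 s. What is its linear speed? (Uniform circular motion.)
v = 2πr/T = 2π×14.7/14.3 = 6.46 m/s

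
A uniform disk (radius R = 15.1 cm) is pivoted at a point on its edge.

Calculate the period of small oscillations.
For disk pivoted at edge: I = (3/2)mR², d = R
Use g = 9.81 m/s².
I/m = (3/2)R² = 0.0342 m²; d = R = 0.151 m
T = 2π√((3/2)R²/(gR)) = 2π√(3R/(2g)) = 0.9547 s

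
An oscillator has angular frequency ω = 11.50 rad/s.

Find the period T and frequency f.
T = 2π/ω = 2π/11.5 = 0.5464 s; f = ω/2π = 1.83 Hz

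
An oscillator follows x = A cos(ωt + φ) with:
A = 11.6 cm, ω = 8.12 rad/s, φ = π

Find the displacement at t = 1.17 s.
x = A cos(ωt + φ) = 11.6×cos(8.12×1.17 + π) = 11.57 cm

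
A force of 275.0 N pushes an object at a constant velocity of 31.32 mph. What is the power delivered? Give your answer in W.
P = Fv = 275 N × 14 m/s = 3850 W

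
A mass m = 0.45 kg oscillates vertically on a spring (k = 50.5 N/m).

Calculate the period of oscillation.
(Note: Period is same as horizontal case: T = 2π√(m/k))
T = 2π√(m/k) = 2π√(0.45/50.5) = 0.5931 s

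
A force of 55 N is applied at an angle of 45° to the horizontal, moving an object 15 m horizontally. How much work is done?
W = Fd cosθ = 55×15×cos(45°) = 583.36 J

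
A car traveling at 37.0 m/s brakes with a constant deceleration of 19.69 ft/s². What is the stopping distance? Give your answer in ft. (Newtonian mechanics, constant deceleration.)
d = v₀² / (2a) (with unit conversion) = 374.2 ft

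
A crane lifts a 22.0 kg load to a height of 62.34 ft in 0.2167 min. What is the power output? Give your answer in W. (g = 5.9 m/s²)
W = mgh = 22×5.9×19 = 2466 J
P = W/t = 2466/13 = 189.7 W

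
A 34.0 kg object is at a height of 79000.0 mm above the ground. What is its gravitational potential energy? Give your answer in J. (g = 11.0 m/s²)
PE = mgh = 34 kg × 11.0 m/s² × 79 m = 2.955e+04 J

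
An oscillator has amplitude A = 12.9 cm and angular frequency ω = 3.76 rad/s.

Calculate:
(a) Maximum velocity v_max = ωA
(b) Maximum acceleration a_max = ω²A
v_max = ωA = 3.76×0.129 = 0.485 m/s
a_max = ω²A = 3.76²×0.129 = 1.824 m/s²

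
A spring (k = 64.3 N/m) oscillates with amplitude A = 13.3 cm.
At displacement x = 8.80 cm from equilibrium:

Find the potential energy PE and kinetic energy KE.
E_total = ½kA² = ½×64.3×(0.133)² = 0.5687 J
PE = ½kx² = ½×64.3×(0.088)² = 0.249 J
KE = E_total − PE = 0.3197 J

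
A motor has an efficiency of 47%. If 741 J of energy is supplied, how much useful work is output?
W_out = η × W_in = 0.47 × 741 = 348.27 J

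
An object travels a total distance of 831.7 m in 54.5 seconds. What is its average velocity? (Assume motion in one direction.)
v_avg = Δd / Δt = 831.7 / 54.5 = 15.26 m/s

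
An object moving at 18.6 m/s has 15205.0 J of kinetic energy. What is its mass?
KE = ½mv² → m = 2KE/v² = 2×15205.0/18.6² = 87.9 kg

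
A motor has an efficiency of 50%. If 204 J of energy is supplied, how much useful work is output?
W_out = η × W_in = 0.5 × 204 = 102.0 J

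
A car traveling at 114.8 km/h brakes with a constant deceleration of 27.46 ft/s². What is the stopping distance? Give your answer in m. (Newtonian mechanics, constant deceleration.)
d = v₀² / (2a) (with unit conversion) = 60.75 m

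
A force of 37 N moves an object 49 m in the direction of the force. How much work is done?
W = Fd = 37×49 = 1813.0 J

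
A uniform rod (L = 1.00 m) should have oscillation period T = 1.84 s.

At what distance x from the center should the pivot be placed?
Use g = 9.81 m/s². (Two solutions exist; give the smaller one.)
T = 2π√((L²/12 + x²)/(gx)). Let c = T²g/(4π²) = 0.8413.
x² − cx + L²/12 = 0 → x = (c − √(c² − L²/3))/2 = 0.1147 m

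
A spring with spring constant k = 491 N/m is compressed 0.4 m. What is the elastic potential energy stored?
PE = ½kx² = ½×491×0.4² = 39.28 J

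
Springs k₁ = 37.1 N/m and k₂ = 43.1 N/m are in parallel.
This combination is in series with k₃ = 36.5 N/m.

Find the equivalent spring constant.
k₁₂ = k₁ + k₂ = 80.2 N/m (parallel)
1/k_eq = 1/k₁₂ + 1/k₃ → k_eq = 25.08 N/m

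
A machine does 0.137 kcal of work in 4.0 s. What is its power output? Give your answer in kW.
P = W/t = 573.2 J / 4 s = 143.3 W = 0.1433 kW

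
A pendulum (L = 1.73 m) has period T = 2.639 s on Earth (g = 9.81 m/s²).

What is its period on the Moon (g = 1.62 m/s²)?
T = 2π√(L/g), so T_moon/T_earth = √(g_earth/g_moon)
T_moon = 2π√(1.73/1.62) = 6.493 s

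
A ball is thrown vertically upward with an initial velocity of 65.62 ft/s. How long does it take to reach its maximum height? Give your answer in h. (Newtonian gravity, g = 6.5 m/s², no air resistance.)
t_up = v₀/g (with unit conversion) = 0.0008547 h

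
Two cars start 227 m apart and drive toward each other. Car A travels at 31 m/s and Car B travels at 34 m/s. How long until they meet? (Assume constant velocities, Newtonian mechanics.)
Combined speed: v_combined = 31 + 34 = 65 m/s
Time to meet: t = d/65 = 227/65 = 3.49 s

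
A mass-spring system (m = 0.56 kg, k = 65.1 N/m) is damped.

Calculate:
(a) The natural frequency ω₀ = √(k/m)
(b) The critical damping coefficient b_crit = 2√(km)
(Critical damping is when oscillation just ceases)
ω₀ = √(k/m) = √(65.1/0.56) = 10.78 rad/s
b_crit = 2√(km) = 2√(65.1×0.56) = 12.08 kg/s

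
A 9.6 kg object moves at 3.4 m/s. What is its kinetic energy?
KE = ½mv² = ½×9.6×3.4² = 55.488 J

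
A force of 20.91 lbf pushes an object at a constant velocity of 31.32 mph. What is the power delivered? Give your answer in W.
P = Fv = 93.01 N × 14 m/s = 1302 W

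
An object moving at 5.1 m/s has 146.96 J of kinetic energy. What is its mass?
KE = ½mv² → m = 2KE/v² = 2×146.96/5.1² = 11.3 kg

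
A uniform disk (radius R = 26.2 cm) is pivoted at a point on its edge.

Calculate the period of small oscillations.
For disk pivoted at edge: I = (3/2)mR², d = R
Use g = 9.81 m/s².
I/m = (3/2)R² = 0.103 m²; d = R = 0.262 m
T = 2π√((3/2)R²/(gR)) = 2π√(3R/(2g)) = 1.258 s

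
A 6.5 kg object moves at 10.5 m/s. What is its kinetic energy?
KE = ½mv² = ½×6.5×10.5² = 358.3125 J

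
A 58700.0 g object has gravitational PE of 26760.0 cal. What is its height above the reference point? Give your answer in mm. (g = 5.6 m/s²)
PE = mgh → h = PE/(mg) = 1.12e+05 J / (58.7 kg × 5.6 m/s²) = 340.6 m = 340600.0 mm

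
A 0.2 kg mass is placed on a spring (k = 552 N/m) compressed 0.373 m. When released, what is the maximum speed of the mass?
½kx² = ½mv² → v = x√(k/m) = 0.373×√(552/0.2) = 19.6 m/s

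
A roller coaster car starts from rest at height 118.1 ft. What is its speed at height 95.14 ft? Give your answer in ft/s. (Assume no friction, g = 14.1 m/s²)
mgh₁ = ½mv₂² + mgh₂ → v₂ = √(2g(h₁−h₂)) = √(2×14.1×(36−29)) = 14.05 m/s = 46.09 ft/s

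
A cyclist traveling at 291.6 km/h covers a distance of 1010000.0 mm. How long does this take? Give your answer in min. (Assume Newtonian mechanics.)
t = d/v (with unit conversion) = 0.2078 min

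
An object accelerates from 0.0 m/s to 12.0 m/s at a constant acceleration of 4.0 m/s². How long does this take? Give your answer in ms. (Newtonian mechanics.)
t = (v - v₀)/a (with unit conversion) = 3000.0 ms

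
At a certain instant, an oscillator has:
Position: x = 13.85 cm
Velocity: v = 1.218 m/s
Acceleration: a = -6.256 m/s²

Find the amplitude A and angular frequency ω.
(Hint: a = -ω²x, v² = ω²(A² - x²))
a = −ω²x → ω = √(|a|/x) = √(6.256/0.1385) = 6.721 rad/s
v² = ω²(A² − x²) → A = √(x² + v²/ω²) = √(0.1385² + 1.218²/6.721²) = 0.2281 m = 22.81 cm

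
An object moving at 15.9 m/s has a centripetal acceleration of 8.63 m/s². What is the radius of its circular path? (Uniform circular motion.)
r = v²/a_c = 15.9²/8.63 = 29.29 m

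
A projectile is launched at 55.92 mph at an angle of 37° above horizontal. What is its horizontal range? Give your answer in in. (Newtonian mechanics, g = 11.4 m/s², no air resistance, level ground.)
R = v₀² sin(2θ) / g (with unit conversion) = 2075.0 in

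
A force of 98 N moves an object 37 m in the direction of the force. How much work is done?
W = Fd = 98×37 = 3626.0 J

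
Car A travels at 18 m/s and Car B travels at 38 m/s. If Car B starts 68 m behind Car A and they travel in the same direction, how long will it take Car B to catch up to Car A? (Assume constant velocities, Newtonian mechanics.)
Relative speed: v_rel = 38 - 18 = 20 m/s
Time to catch: t = d₀/v_rel = 68/20 = 3.4 s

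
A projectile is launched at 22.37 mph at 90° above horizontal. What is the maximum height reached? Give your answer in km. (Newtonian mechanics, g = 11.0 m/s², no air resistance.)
H = v₀²sin²(θ)/(2g) (with unit conversion) = 0.004546 km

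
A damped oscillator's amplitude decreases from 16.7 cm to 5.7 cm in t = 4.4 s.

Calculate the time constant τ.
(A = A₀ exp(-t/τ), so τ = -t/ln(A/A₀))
A/A₀ = 5.7/16.7 = 0.3413; ln(A/A₀) = -1.075
τ = −t/ln(A/A₀) = −4.4/-1.075 = 4.093 s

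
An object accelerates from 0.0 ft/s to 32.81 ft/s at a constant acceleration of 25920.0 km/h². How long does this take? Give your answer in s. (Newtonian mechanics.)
t = (v - v₀)/a (with unit conversion) = 5.0 s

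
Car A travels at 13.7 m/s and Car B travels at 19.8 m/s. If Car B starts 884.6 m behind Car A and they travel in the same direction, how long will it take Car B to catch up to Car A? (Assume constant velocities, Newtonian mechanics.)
Relative speed: v_rel = 19.8 - 13.7 = 6.1 m/s
Time to catch: t = d₀/v_rel = 884.6/6.1 = 145.02 s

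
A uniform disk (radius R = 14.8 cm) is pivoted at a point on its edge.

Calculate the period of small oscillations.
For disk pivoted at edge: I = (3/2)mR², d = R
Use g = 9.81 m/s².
I/m = (3/2)R² = 0.03286 m²; d = R = 0.148 m
T = 2π√((3/2)R²/(gR)) = 2π√(3R/(2g)) = 0.9452 s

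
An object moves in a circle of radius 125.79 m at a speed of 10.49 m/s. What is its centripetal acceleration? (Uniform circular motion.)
a_c = v²/r = 10.49²/125.79 = 110.04/125.79 = 0.87 m/s²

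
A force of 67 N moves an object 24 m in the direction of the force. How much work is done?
W = Fd = 67×24 = 1608.0 J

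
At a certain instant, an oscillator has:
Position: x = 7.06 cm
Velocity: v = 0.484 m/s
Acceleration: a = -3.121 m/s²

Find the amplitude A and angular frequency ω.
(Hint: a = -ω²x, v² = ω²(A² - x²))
a = −ω²x → ω = √(|a|/x) = √(3.121/0.0706) = 6.649 rad/s
v² = ω²(A² − x²) → A = √(x² + v²/ω²) = √(0.0706² + 0.484²/6.649²) = 0.1014 m = 10.14 cm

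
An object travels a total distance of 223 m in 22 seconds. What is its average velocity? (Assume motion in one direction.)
v_avg = Δd / Δt = 223 / 22 = 10.14 m/s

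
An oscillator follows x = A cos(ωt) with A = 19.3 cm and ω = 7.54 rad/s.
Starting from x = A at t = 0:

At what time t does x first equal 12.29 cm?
cos(ωt) = x/A = 12.29/19.3 = 0.6368
ωt = arccos(0.6368) = 0.8805 rad
t = 0.8805/7.54 = 0.1168 s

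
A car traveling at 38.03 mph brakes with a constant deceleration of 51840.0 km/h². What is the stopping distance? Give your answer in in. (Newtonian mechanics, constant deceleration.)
d = v₀² / (2a) (with unit conversion) = 1422.0 in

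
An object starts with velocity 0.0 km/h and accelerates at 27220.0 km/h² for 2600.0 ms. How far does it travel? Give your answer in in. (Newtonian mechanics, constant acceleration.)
d = v₀t + ½at² (with unit conversion) = 279.5 in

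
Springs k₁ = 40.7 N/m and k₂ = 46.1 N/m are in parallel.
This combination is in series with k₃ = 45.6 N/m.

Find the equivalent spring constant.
k₁₂ = k₁ + k₂ = 86.8 N/m (parallel)
1/k_eq = 1/k₁₂ + 1/k₃ → k_eq = 29.89 N/m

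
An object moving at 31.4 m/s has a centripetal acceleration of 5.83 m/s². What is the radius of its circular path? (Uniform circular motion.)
r = v²/a_c = 31.4²/5.83 = 169.12 m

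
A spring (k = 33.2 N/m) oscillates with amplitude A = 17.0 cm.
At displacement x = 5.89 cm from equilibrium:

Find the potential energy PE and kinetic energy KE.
E_total = ½kA² = ½×33.2×(0.17)² = 0.4797 J
PE = ½kx² = ½×33.2×(0.0589)² = 0.05759 J
KE = E_total − PE = 0.4222 J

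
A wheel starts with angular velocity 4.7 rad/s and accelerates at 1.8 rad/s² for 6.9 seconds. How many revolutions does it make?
θ = ω₀t + ½αt² = 4.7×6.9 + ½×1.8×6.9² = 75.28 rad
Revolutions = θ/(2π) = 75.28/(2π) = 11.98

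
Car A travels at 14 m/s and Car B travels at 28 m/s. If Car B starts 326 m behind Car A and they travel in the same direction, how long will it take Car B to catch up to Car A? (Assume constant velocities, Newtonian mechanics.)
Relative speed: v_rel = 28 - 14 = 14 m/s
Time to catch: t = d₀/v_rel = 326/14 = 23.29 s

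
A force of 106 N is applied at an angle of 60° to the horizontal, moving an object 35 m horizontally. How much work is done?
W = Fd cosθ = 106×35×cos(60°) = 1855.0 J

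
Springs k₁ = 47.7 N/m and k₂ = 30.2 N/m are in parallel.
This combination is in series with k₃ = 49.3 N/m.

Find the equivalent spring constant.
k₁₂ = k₁ + k₂ = 77.9 N/m (parallel)
1/k_eq = 1/k₁₂ + 1/k₃ → k_eq = 30.19 N/m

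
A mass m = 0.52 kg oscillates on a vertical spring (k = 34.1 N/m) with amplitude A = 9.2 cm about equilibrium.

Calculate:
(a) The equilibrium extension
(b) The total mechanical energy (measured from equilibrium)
x_eq = mg/k = 0.52×9.81/34.1 = 0.1496 m = 14.96 cm
E = ½kA² = ½×34.1×(0.092)² = 0.1443 J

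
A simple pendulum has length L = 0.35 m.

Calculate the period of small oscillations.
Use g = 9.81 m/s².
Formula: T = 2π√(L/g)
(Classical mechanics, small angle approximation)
T = 2π√(L/g) = 2π√(0.35/9.81) = 1.187 s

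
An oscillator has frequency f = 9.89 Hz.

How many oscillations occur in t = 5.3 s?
n = f×t = 9.89×5.3 = 52.42 oscillations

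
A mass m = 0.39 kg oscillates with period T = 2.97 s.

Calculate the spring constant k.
T = 2π√(m/k) → k = m(2π/T)² = 0.39×(2π/2.97)² = 1.745 N/m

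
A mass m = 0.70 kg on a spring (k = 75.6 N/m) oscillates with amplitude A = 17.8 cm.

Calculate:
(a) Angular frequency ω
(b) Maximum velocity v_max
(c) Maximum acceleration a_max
ω = √(k/m) = √(75.6/0.7) = 10.39 rad/s
v_max = ωA = 10.39×0.178 = 1.85 m/s
a_max = ω²A = 10.39²×0.178 = 19.22 m/s²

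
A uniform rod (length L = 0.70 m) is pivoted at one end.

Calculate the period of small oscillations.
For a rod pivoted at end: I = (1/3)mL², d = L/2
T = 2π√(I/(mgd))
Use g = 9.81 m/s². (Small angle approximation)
I/m = (1/3)L² = 0.1633 m²; d = L/2 = 0.35 m
T = 2π√(I/(mgd)) = 2π√(0.1633/(9.81×0.35)) = 1.37 s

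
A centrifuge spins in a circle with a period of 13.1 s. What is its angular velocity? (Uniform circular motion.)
ω = 2π/T = 2π/13.1 = 0.4796 rad/s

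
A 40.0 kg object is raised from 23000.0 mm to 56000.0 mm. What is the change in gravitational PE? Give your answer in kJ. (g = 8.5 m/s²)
ΔPE = mg(h₂ − h₁) = 40 kg × 8.5 m/s² × (56 − 23) m = 1.122e+04 J = 11.22 kJ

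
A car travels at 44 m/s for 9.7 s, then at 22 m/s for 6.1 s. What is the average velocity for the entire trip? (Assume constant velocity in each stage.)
d₁ = v₁t₁ = 44 × 9.7 = 426.8 m
d₂ = v₂t₂ = 22 × 6.1 = 134.2 m
d_total = 561.0 m, t_total = 15.8 s
v_avg = d_total/t_total = 561.0/15.8 = 35.51 m/s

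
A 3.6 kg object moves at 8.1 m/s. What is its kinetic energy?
KE = ½mv² = ½×3.6×8.1² = 118.098 J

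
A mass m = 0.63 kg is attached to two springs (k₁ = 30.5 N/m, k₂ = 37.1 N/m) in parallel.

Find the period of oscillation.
k_eq = k₁+k₂ = 67.6 N/m
T = 2π√(m/k_eq) = 2π√(0.63/67.6) = 0.6066 s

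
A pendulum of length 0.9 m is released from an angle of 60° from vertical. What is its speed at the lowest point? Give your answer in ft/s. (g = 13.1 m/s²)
h = L(1 − cosθ) = 0.9×(1 − cos60°) = 0.45 m
v = √(2gh) = √(2×13.1×0.45) = 3.434 m/s = 11.27 ft/s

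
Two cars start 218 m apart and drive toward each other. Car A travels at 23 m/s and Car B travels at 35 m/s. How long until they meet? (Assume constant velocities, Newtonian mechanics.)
Combined speed: v_combined = 23 + 35 = 58 m/s
Time to meet: t = d/58 = 218/58 = 3.76 s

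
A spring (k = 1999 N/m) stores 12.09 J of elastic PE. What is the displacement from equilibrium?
PE = ½kx² → x = √(2PE/k) = √(2×12.09/1999) = 0.11 m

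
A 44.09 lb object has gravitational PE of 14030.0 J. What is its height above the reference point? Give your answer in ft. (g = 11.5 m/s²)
PE = mgh → h = PE/(mg) = 1.403e+04 J / (20 kg × 11.5 m/s²) = 61 m = 200.1 ft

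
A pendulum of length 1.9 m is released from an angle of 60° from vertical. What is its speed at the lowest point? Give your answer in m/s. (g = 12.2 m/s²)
h = L(1 − cosθ) = 1.9×(1 − cos60°) = 0.95 m
v = √(2gh) = √(2×12.2×0.95) = 4.815 m/s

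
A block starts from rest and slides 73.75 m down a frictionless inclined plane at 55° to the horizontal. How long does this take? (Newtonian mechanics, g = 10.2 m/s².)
a = g sin(θ) = 10.2 × sin(55°) = 8.36 m/s²
t = √(2d/a) = √(2 × 73.75 / 8.36) = 4.2 s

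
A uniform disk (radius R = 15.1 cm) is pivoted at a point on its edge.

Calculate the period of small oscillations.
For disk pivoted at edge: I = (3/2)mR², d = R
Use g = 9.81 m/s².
I/m = (3/2)R² = 0.0342 m²; d = R = 0.151 m
T = 2π√((3/2)R²/(gR)) = 2π√(3R/(2g)) = 0.9547 s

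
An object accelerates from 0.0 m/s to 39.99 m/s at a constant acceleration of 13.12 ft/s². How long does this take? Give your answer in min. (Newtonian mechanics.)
t = (v - v₀)/a (with unit conversion) = 0.1667 min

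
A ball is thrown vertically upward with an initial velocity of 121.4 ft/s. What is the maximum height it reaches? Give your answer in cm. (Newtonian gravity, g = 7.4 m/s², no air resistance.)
h_max = v₀²/(2g) (with unit conversion) = 9251.0 cm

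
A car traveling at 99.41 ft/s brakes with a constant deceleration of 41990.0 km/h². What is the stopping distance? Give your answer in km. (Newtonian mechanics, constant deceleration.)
d = v₀² / (2a) (with unit conversion) = 0.1417 km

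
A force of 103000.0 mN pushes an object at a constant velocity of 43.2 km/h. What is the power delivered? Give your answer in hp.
P = Fv = 103 N × 12 m/s = 1236 W = 1.658 hp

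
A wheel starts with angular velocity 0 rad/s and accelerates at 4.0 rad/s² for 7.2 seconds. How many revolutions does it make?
θ = ω₀t + ½αt² = 0×7.2 + ½×4.0×7.2² = 103.68 rad
Revolutions = θ/(2π) = 103.68/(2π) = 16.5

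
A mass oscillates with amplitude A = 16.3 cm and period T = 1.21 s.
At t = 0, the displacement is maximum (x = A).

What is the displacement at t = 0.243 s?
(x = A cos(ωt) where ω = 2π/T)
ω = 2π/T = 2π/1.21 = 5.193 rad/s
x = A cos(ωt) = 16.3×cos(5.193×0.243) = 4.956 cm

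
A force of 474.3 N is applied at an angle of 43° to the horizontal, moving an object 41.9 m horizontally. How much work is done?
W = Fd cosθ = 474.3×41.9×cos(43°) = 14534.0 J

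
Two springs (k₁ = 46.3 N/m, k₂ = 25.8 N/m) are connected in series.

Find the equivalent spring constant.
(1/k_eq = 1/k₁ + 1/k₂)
1/k_eq = 1/46.3 + 1/25.8 = 0.060358; k_eq = 16.57 N/m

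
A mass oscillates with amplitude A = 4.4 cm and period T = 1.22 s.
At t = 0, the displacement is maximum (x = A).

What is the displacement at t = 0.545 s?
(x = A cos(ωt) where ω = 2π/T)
ω = 2π/T = 2π/1.22 = 5.15 rad/s
x = A cos(ωt) = 4.4×cos(5.15×0.545) = -4.156 cm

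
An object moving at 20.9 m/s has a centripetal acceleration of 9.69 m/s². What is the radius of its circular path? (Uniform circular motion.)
r = v²/a_c = 20.9²/9.69 = 45.08 m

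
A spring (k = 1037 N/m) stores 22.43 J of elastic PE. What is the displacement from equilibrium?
PE = ½kx² → x = √(2PE/k) = √(2×22.43/1037) = 0.208 m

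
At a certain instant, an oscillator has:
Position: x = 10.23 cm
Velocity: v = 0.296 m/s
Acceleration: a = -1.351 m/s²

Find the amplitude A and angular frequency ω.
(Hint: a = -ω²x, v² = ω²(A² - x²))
a = −ω²x → ω = √(|a|/x) = √(1.351/0.1023) = 3.634 rad/s
v² = ω²(A² − x²) → A = √(x² + v²/ω²) = √(0.1023² + 0.296²/3.634²) = 0.1308 m = 13.08 cm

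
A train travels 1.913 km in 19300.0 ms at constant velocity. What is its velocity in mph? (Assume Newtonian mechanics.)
v = d/t (with unit conversion) = 221.7 mph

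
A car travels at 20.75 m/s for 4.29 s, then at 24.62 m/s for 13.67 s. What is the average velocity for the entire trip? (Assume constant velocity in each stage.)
d₁ = v₁t₁ = 20.75 × 4.29 = 89.0175 m
d₂ = v₂t₂ = 24.62 × 13.67 = 336.555 m
d_total = 425.57 m, t_total = 17.96 s
v_avg = d_total/t_total = 425.57/17.96 = 23.7 m/s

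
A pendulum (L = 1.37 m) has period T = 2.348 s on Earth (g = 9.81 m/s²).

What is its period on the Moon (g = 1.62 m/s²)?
T = 2π√(L/g), so T_moon/T_earth = √(g_earth/g_moon)
T_moon = 2π√(1.37/1.62) = 5.778 s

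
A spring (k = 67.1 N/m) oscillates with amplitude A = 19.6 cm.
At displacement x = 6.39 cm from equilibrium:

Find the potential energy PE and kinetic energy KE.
E_total = ½kA² = ½×67.1×(0.196)² = 1.289 J
PE = ½kx² = ½×67.1×(0.0639)² = 0.137 J
KE = E_total − PE = 1.152 J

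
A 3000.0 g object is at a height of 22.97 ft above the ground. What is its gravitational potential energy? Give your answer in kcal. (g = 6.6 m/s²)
PE = mgh = 3 kg × 6.6 m/s² × 7.001 m = 138.6 J = 0.03313 kcal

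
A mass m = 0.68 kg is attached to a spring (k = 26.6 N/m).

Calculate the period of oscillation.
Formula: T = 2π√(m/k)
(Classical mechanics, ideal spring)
T = 2π√(m/k) = 2π√(0.68/26.6) = 1.005 s; f = 1/T = 0.9954 Hz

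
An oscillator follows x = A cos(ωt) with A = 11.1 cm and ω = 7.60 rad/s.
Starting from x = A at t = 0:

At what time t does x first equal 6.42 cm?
cos(ωt) = x/A = 6.42/11.1 = 0.5784
ωt = arccos(0.5784) = 0.9541 rad
t = 0.9541/7.6 = 0.1255 s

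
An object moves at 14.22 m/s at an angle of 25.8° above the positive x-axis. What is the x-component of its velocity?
vₓ = v cos(θ) = 14.22 × cos(25.8°) = 12.8 m/s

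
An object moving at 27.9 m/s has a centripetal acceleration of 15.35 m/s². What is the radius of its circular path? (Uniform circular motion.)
r = v²/a_c = 27.9²/15.35 = 50.71 m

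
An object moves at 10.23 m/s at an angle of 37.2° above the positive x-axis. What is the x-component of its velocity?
vₓ = v cos(θ) = 10.23 × cos(37.2°) = 8.15 m/s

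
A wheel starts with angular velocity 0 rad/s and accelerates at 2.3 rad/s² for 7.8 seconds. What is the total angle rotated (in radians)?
θ = ω₀t + ½αt² = 0×7.8 + ½×2.3×7.8² = 69.97 rad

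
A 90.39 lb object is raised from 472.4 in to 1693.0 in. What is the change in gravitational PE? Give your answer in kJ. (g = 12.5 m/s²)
ΔPE = mg(h₂ − h₁) = 41 kg × 12.5 m/s² × (43 − 12) m = 1.589e+04 J = 15.89 kJ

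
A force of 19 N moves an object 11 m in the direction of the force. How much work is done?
W = Fd = 19×11 = 209.0 J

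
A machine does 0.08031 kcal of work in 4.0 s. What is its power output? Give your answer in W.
P = W/t = 336 J / 4 s = 84 W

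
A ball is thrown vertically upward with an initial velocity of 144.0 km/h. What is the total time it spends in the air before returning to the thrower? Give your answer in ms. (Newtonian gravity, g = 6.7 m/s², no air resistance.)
t_total = 2v₀/g (with unit conversion) = 11940.0 ms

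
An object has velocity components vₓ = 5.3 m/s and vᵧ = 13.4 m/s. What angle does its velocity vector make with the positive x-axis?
θ = arctan(vᵧ/vₓ) = arctan(13.4/5.3) = 68.42°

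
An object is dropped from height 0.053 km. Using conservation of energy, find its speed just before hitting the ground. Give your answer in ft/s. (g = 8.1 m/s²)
mgh = ½mv² → v = √(2gh) = √(2×8.1×53) = 29.3 m/s = 96.13 ft/s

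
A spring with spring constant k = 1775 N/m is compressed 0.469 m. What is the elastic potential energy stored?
PE = ½kx² = ½×1775×0.469² = 195.2 J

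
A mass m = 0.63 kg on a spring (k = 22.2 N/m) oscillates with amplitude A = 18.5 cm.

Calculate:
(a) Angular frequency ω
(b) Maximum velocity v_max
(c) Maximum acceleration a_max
ω = √(k/m) = √(22.2/0.63) = 5.936 rad/s
v_max = ωA = 5.936×0.185 = 1.098 m/s
a_max = ω²A = 5.936²×0.185 = 6.519 m/s²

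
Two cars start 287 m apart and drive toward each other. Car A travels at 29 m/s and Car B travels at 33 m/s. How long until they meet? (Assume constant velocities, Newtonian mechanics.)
Combined speed: v_combined = 29 + 33 = 62 m/s
Time to meet: t = d/62 = 287/62 = 4.63 s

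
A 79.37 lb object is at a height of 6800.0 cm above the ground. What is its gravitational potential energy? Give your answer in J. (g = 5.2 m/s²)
PE = mgh = 36 kg × 5.2 m/s² × 68 m = 1.273e+04 J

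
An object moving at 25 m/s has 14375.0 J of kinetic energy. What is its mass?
KE = ½mv² → m = 2KE/v² = 2×14375.0/25² = 46.0 kg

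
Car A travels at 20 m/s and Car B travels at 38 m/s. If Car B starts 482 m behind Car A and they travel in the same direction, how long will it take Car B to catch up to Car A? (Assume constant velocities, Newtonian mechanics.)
Relative speed: v_rel = 38 - 20 = 18 m/s
Time to catch: t = d₀/v_rel = 482/18 = 26.78 s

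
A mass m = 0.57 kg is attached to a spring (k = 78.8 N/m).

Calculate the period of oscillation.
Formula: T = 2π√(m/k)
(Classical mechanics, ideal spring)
T = 2π√(m/k) = 2π√(0.57/78.8) = 0.5344 s; f = 1/T = 1.871 Hz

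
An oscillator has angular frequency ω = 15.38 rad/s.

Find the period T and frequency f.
T = 2π/ω = 2π/15.38 = 0.4085 s; f = ω/2π = 2.448 Hz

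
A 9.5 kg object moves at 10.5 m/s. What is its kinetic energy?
KE = ½mv² = ½×9.5×10.5² = 523.6875 J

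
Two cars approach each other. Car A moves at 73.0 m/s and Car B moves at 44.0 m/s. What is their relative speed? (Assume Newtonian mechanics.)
v_rel = v_A + v_B = 73.0 + 44.0 = 117.0 m/s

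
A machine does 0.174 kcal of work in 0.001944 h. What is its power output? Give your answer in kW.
P = W/t = 728 J / 6.998 s = 104 W = 0.104 kW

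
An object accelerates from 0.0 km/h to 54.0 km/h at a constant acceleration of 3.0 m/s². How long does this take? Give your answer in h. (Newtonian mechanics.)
t = (v - v₀)/a (with unit conversion) = 0.001389 h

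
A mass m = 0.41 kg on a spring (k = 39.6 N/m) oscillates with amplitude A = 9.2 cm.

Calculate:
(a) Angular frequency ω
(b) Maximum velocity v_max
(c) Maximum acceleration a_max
ω = √(k/m) = √(39.6/0.41) = 9.828 rad/s
v_max = ωA = 9.828×0.092 = 0.9042 m/s
a_max = ω²A = 9.828²×0.092 = 8.886 m/s²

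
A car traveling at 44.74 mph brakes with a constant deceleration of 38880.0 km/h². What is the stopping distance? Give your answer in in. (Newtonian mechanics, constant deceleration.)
d = v₀² / (2a) (with unit conversion) = 2625.0 in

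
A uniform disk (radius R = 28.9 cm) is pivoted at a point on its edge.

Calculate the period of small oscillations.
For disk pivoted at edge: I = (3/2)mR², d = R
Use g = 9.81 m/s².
I/m = (3/2)R² = 0.1253 m²; d = R = 0.289 m
T = 2π√((3/2)R²/(gR)) = 2π√(3R/(2g)) = 1.321 s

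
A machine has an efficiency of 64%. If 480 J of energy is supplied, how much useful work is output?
W_out = η × W_in = 0.64 × 480 = 307.2 J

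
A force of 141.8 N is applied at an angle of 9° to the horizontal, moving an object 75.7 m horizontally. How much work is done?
W = Fd cosθ = 141.8×75.7×cos(9°) = 10602.0 J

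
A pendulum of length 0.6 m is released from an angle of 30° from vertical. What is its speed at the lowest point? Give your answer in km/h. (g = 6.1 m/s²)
h = L(1 − cosθ) = 0.6×(1 − cos30°) = 0.08038 m
v = √(2gh) = √(2×6.1×0.08038) = 0.9903 m/s = 3.565 km/h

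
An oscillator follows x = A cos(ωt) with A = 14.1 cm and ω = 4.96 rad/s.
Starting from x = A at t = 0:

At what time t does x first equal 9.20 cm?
cos(ωt) = x/A = 9.2/14.1 = 0.6525
ωt = arccos(0.6525) = 0.8599 rad
t = 0.8599/4.96 = 0.1734 s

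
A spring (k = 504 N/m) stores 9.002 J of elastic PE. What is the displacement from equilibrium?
PE = ½kx² → x = √(2PE/k) = √(2×9.002/504) = 0.189 m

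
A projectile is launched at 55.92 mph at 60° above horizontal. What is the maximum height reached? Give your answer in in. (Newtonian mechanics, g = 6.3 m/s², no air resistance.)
H = v₀²sin²(θ)/(2g) (with unit conversion) = 1464.0 in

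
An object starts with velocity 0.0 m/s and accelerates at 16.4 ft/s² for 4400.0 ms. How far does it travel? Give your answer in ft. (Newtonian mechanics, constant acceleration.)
d = v₀t + ½at² (with unit conversion) = 158.8 ft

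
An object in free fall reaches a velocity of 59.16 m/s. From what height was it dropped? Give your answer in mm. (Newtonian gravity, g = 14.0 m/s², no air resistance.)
h = v²/(2g) (with unit conversion) = 125000.0 mm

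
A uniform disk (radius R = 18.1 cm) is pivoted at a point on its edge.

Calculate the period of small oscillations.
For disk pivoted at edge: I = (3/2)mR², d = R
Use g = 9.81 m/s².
I/m = (3/2)R² = 0.04914 m²; d = R = 0.181 m
T = 2π√((3/2)R²/(gR)) = 2π√(3R/(2g)) = 1.045 s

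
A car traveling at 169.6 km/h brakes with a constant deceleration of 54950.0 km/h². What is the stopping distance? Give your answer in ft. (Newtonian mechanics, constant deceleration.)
d = v₀² / (2a) (with unit conversion) = 858.7 ft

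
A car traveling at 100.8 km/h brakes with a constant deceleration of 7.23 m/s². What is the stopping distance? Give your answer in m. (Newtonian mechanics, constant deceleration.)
d = v₀² / (2a) (with unit conversion) = 54.22 m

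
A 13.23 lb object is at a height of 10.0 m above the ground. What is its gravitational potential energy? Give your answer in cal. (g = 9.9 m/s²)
PE = mgh = 6.001 kg × 9.9 m/s² × 10 m = 594.1 J = 142.0 cal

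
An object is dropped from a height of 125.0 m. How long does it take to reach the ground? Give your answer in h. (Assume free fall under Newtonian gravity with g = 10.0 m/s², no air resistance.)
t = √(2h/g) (with unit conversion) = 0.001389 h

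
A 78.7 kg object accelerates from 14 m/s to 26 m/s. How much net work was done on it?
W_net = ΔKE = ½m(v₂² − v₁²) = ½×78.7×(26² − 14²) = 18888.0 J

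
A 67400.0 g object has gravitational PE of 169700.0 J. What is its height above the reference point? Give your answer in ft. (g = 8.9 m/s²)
PE = mgh → h = PE/(mg) = 1.697e+05 J / (67.4 kg × 8.9 m/s²) = 282.9 m = 928.1 ft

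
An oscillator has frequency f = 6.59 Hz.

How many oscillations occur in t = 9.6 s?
n = f×t = 6.59×9.6 = 63.26 oscillations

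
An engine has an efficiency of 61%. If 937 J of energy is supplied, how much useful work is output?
W_out = η × W_in = 0.61 × 937 = 571.57 J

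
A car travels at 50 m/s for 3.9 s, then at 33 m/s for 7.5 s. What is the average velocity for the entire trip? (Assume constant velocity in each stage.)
d₁ = v₁t₁ = 50 × 3.9 = 195 m
d₂ = v₂t₂ = 33 × 7.5 = 247.5 m
d_total = 442.5 m, t_total = 11.4 s
v_avg = d_total/t_total = 442.5/11.4 = 38.82 m/s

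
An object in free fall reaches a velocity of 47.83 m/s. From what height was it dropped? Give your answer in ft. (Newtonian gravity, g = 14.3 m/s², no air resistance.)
h = v²/(2g) (with unit conversion) = 262.4 ft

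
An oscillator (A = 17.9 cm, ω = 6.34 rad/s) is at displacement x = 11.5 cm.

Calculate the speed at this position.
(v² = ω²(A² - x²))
v = ω√(A² − x²) = 6.34×√(0.179² − 0.115²) = 0.8697 m/s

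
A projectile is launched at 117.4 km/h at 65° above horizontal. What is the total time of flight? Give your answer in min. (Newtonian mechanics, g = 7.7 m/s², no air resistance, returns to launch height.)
T = 2v₀sin(θ)/g (with unit conversion) = 0.1279 min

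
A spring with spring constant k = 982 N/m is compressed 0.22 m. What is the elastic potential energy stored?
PE = ½kx² = ½×982×0.22² = 23.76 J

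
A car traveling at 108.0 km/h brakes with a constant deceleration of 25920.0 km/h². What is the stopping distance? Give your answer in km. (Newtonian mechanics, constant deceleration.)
d = v₀² / (2a) (with unit conversion) = 0.225 km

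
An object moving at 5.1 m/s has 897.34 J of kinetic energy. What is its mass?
KE = ½mv² → m = 2KE/v² = 2×897.34/5.1² = 69.0 kg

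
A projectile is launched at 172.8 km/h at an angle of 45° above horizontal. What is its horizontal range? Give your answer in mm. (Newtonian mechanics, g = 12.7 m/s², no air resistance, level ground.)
R = v₀² sin(2θ) / g (with unit conversion) = 181400.0 mm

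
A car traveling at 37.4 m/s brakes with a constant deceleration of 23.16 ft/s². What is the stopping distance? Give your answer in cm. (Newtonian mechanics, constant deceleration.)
d = v₀² / (2a) (with unit conversion) = 9907.0 cm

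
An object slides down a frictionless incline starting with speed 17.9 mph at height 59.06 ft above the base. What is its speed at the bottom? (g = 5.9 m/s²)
½mv₀² + mgh = ½mv² → v = √(v₀² + 2gh) = √(8.002² + 2×5.9×18) = 16.63 m/s = 37.19 mph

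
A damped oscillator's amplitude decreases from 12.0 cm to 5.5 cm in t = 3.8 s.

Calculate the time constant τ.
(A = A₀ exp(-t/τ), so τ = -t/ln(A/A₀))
A/A₀ = 5.5/12.0 = 0.4583; ln(A/A₀) = -0.7802
τ = −t/ln(A/A₀) = −3.8/-0.7802 = 4.871 s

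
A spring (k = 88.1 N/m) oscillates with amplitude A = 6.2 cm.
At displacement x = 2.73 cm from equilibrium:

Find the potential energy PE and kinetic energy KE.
E_total = ½kA² = ½×88.1×(0.062)² = 0.1693 J
PE = ½kx² = ½×88.1×(0.0273)² = 0.03283 J
KE = E_total − PE = 0.1365 J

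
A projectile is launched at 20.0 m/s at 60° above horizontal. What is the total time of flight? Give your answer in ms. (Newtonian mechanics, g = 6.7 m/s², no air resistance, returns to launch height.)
T = 2v₀sin(θ)/g (with unit conversion) = 5170.0 ms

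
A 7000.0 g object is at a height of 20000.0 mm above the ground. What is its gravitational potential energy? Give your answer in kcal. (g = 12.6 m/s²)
PE = mgh = 7 kg × 12.6 m/s² × 20 m = 1764 J = 0.4216 kcal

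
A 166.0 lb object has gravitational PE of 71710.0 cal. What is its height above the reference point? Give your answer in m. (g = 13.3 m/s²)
PE = mgh → h = PE/(mg) = 3e+05 J / (75.3 kg × 13.3 m/s²) = 299.6 m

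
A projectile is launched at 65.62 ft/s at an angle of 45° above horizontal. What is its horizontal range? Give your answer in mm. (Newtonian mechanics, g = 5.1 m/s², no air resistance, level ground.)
R = v₀² sin(2θ) / g (with unit conversion) = 78440.0 mm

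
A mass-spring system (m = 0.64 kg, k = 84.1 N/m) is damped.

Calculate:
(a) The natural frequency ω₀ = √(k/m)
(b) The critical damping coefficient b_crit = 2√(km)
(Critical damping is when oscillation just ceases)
ω₀ = √(k/m) = √(84.1/0.64) = 11.46 rad/s
b_crit = 2√(km) = 2√(84.1×0.64) = 14.67 kg/s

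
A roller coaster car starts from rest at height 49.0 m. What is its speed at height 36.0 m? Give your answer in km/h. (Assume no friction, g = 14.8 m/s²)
mgh₁ = ½mv₂² + mgh₂ → v₂ = √(2g(h₁−h₂)) = √(2×14.8×(49−36)) = 19.62 m/s = 70.62 km/h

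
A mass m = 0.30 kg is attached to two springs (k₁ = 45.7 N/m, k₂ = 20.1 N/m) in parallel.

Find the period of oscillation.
k_eq = k₁+k₂ = 65.8 N/m
T = 2π√(m/k_eq) = 2π√(0.3/65.8) = 0.4243 s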